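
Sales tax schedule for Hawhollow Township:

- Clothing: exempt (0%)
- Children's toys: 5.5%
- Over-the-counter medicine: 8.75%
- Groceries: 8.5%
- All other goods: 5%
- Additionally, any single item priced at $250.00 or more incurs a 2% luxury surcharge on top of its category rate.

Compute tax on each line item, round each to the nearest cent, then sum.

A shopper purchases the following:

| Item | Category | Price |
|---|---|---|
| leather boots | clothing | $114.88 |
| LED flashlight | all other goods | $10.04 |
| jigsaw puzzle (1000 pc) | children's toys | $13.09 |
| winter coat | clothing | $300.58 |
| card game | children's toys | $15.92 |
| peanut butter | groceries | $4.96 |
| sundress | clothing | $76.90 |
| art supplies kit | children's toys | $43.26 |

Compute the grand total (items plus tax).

Leather boots $114.88: clothing → 0% → $0.00
LED flashlight $10.04: all other goods → 5% → $0.50
Jigsaw puzzle (1000 pc) $13.09: children's toys → 5.5% → $0.72
Winter coat $300.58: clothing → 0% + 2% surcharge = 2% → $6.01
Card game $15.92: children's toys → 5.5% → $0.88
Peanut butter $4.96: groceries → 8.5% → $0.42
Sundress $76.90: clothing → 0% → $0.00
Art supplies kit $43.26: children's toys → 5.5% → $2.38
Subtotal = $579.63; tax = $10.91; total due = $590.54

$590.54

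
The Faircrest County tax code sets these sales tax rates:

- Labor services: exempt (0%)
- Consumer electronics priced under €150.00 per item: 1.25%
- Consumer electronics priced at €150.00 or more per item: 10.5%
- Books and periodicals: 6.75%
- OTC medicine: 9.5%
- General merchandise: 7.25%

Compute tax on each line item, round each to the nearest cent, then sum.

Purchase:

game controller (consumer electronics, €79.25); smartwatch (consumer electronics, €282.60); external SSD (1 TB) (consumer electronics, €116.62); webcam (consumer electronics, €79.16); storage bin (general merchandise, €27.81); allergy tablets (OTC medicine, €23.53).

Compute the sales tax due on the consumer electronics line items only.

€33.11

Game controller €79.25: consumer electronics, under €150.00 → 1.25% → €0.99
Smartwatch €282.60: consumer electronics, €150.00 or more → 10.5% → €29.67
External SSD (1 TB) €116.62: consumer electronics, under €150.00 → 1.25% → €1.46
Webcam €79.16: consumer electronics, under €150.00 → 1.25% → €0.99
Tax on consumer electronics = €0.99 + €29.67 + €1.46 + €0.99 = €33.11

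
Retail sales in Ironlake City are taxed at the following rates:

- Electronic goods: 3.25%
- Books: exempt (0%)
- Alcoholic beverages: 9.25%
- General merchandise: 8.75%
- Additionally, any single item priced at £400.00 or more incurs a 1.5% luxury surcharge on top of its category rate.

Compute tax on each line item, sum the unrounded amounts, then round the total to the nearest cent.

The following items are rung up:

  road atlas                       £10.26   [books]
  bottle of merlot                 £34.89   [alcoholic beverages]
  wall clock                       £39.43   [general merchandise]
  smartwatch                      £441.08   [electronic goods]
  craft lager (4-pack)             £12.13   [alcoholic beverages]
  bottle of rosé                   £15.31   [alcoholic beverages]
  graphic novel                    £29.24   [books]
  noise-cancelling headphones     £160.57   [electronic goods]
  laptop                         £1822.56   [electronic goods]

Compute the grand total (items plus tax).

£2687.43

Road atlas £10.26: books → 0% → £0.00
Bottle of merlot £34.89: alcoholic beverages → 9.25% → £3.227325
Wall clock £39.43: general merchandise → 8.75% → £3.450125
Smartwatch £441.08: electronic goods → 3.25% + 1.5% surcharge = 4.75% → £20.9513
Craft lager (4-pack) £12.13: alcoholic beverages → 9.25% → £1.122025
Bottle of rosé £15.31: alcoholic beverages → 9.25% → £1.416175
Graphic novel £29.24: books → 0% → £0.00
Noise-cancelling headphones £160.57: electronic goods → 3.25% → £5.218525
Laptop £1822.56: electronic goods → 3.25% + 1.5% surcharge = 4.75% → £86.5716
Subtotal = £2565.47; unrounded tax = £121.957075 → £121.96; total due = £2687.43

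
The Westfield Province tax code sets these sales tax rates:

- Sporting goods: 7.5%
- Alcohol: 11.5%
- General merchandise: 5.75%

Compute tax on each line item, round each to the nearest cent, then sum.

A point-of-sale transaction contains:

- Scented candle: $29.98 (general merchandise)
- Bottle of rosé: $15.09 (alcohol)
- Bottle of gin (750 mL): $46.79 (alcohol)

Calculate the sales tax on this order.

Scented candle $29.98: general merchandise → 5.75% → $1.72
Bottle of rosé $15.09: alcohol → 11.5% → $1.74
Bottle of gin (750 mL) $46.79: alcohol → 11.5% → $5.38
Total tax = $1.72 + $1.74 + $5.38 = $8.84

$8.84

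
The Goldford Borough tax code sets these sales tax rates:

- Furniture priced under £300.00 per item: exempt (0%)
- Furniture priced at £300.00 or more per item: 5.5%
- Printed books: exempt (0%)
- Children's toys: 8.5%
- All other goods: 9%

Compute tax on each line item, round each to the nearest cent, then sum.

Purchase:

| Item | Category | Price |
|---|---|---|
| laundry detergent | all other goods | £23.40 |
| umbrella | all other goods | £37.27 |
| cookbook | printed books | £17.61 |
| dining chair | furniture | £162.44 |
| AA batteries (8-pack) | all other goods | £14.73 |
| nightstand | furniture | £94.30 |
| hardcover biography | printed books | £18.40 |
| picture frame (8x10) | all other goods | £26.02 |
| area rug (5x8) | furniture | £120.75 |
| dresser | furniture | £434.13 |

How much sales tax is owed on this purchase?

£33.01

Laundry detergent £23.40: all other goods → 9% → £2.11
Umbrella £37.27: all other goods → 9% → £3.35
Cookbook £17.61: printed books → 0% → £0.00
Dining chair £162.44: furniture, under £300.00 → 0% → £0.00
AA batteries (8-pack) £14.73: all other goods → 9% → £1.33
Nightstand £94.30: furniture, under £300.00 → 0% → £0.00
Hardcover biography £18.40: printed books → 0% → £0.00
Picture frame (8x10) £26.02: all other goods → 9% → £2.34
Area rug (5x8) £120.75: furniture, under £300.00 → 0% → £0.00
Dresser £434.13: furniture, £300.00 or more → 5.5% → £23.88
Total tax = £2.11 + £3.35 + £1.33 + £2.34 + £23.88 = £33.01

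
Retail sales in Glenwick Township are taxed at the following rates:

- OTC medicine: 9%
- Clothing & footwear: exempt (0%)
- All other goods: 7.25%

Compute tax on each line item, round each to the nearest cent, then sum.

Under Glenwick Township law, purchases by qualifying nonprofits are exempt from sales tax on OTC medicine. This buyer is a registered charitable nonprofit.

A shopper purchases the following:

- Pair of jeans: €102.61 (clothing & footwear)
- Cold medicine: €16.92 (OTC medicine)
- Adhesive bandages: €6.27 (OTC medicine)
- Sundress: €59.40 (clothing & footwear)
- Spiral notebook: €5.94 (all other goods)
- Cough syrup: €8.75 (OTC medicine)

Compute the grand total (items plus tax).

Pair of jeans €102.61: clothing & footwear → 0% → €0.00
Cold medicine €16.92: OTC medicine, buyer-exempt → 0% → €0.00
Adhesive bandages €6.27: OTC medicine, buyer-exempt → 0% → €0.00
Sundress €59.40: clothing & footwear → 0% → €0.00
Spiral notebook €5.94: all other goods → 7.25% → €0.43
Cough syrup €8.75: OTC medicine, buyer-exempt → 0% → €0.00
Subtotal = €199.89; tax = €0.43; total due = €200.32

€200.32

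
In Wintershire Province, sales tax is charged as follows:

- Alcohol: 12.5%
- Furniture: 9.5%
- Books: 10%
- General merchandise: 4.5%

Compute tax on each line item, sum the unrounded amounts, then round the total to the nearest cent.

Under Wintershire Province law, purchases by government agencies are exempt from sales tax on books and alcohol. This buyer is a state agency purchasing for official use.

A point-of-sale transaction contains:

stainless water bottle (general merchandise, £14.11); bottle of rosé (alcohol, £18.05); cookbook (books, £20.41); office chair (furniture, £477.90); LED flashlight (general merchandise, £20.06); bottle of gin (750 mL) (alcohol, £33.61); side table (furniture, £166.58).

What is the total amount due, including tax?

Stainless water bottle £14.11: general merchandise → 4.5% → £0.63495
Bottle of rosé £18.05: alcohol, buyer-exempt → 0% → £0.00
Cookbook £20.41: books, buyer-exempt → 0% → £0.00
Office chair £477.90: furniture → 9.5% → £45.4005
LED flashlight £20.06: general merchandise → 4.5% → £0.9027
Bottle of gin (750 mL) £33.61: alcohol, buyer-exempt → 0% → £0.00
Side table £166.58: furniture → 9.5% → £15.8251
Subtotal = £750.72; unrounded tax = £62.76325 → £62.76; total due = £813.48

£813.48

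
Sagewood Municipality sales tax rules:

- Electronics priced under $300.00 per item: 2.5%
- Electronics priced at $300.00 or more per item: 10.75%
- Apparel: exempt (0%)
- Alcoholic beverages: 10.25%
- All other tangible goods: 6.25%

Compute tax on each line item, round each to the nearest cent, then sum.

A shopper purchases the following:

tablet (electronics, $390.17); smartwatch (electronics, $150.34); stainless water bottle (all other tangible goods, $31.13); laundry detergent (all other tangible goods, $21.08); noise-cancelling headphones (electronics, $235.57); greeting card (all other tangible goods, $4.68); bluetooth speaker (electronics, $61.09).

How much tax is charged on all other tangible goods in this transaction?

$3.56

Stainless water bottle $31.13: all other tangible goods → 6.25% → $1.95
Laundry detergent $21.08: all other tangible goods → 6.25% → $1.32
Greeting card $4.68: all other tangible goods → 6.25% → $0.29
Tax on all other tangible goods = $1.95 + $1.32 + $0.29 = $3.56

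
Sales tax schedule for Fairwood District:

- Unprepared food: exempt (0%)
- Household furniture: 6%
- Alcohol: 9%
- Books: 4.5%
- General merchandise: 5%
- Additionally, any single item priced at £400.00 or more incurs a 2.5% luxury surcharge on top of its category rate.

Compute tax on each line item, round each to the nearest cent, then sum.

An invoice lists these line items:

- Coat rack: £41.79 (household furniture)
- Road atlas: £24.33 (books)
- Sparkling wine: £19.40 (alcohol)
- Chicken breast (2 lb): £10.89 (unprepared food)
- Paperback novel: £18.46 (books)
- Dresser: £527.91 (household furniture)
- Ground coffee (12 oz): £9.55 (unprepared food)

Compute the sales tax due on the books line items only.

Road atlas £24.33: books → 4.5% → £1.09
Paperback novel £18.46: books → 4.5% → £0.83
Tax on books = £1.09 + £0.83 = £1.92

£1.92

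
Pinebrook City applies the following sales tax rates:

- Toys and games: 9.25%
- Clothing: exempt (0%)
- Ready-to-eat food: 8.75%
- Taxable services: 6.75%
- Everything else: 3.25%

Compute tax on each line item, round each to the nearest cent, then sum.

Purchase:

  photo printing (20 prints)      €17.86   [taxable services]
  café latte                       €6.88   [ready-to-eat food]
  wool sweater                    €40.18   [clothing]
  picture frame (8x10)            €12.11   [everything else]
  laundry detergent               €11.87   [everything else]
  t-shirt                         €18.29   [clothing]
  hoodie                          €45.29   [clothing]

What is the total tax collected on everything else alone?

Picture frame (8x10) €12.11: everything else → 3.25% → €0.39
Laundry detergent €11.87: everything else → 3.25% → €0.39
Tax on everything else = €0.39 + €0.39 = €0.78

€0.78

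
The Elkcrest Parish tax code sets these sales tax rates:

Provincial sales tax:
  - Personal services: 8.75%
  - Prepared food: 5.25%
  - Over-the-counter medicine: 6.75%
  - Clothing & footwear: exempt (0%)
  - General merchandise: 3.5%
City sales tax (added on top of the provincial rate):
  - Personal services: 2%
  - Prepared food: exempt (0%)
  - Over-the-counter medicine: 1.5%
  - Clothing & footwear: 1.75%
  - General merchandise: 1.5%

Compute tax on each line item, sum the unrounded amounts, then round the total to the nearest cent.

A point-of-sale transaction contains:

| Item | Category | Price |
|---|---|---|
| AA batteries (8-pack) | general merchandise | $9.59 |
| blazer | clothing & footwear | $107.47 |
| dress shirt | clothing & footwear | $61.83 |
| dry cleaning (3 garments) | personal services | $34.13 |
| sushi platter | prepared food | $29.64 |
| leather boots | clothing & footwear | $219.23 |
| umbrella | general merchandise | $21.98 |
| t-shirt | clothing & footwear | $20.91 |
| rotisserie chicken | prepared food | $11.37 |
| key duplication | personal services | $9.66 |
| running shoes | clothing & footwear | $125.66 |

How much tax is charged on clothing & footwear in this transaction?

$9.36

Blazer $107.47: clothing & footwear → 0% + 1.75% city = 1.75% → $1.880725
Dress shirt $61.83: clothing & footwear → 0% + 1.75% city = 1.75% → $1.082025
Leather boots $219.23: clothing & footwear → 0% + 1.75% city = 1.75% → $3.836525
T-shirt $20.91: clothing & footwear → 0% + 1.75% city = 1.75% → $0.365925
Running shoes $125.66: clothing & footwear → 0% + 1.75% city = 1.75% → $2.19905
Tax on clothing & footwear: unrounded sum = $9.36425 → $9.36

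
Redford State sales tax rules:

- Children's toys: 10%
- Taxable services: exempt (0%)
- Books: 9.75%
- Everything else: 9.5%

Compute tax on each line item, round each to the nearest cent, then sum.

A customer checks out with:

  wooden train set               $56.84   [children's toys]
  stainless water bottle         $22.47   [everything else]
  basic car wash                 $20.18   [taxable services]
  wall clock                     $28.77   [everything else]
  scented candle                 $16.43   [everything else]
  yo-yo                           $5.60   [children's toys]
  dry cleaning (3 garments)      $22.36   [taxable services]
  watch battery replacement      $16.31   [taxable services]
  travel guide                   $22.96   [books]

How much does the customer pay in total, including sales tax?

$226.82

Wooden train set $56.84: children's toys → 10% → $5.68
Stainless water bottle $22.47: everything else → 9.5% → $2.13
Basic car wash $20.18: taxable services → 0% → $0.00
Wall clock $28.77: everything else → 9.5% → $2.73
Scented candle $16.43: everything else → 9.5% → $1.56
Yo-yo $5.60: children's toys → 10% → $0.56
Dry cleaning (3 garments) $22.36: taxable services → 0% → $0.00
Watch battery replacement $16.31: taxable services → 0% → $0.00
Travel guide $22.96: books → 9.75% → $2.24
Subtotal = $211.92; tax = $14.90; total due = $226.82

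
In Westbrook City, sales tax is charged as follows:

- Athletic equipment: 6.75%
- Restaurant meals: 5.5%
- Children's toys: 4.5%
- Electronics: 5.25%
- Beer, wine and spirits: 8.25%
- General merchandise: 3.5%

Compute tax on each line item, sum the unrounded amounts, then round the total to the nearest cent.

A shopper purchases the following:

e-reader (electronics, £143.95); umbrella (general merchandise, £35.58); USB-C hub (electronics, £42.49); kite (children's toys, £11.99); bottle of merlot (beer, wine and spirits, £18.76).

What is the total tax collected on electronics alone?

£9.79

E-reader £143.95: electronics → 5.25% → £7.557375
USB-C hub £42.49: electronics → 5.25% → £2.230725
Tax on electronics: unrounded sum = £9.7881 → £9.79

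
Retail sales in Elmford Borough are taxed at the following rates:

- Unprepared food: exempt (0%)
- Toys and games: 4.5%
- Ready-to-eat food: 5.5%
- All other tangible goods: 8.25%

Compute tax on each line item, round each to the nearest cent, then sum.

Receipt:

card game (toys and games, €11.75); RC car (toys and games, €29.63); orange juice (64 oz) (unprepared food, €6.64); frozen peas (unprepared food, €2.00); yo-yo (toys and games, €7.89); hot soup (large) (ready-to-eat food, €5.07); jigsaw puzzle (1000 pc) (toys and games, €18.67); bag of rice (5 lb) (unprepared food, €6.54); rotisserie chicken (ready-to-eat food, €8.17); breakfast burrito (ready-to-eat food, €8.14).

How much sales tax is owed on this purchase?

Card game €11.75: toys and games → 4.5% → €0.53
RC car €29.63: toys and games → 4.5% → €1.33
Orange juice (64 oz) €6.64: unprepared food → 0% → €0.00
Frozen peas €2.00: unprepared food → 0% → €0.00
Yo-yo €7.89: toys and games → 4.5% → €0.36
Hot soup (large) €5.07: ready-to-eat food → 5.5% → €0.28
Jigsaw puzzle (1000 pc) €18.67: toys and games → 4.5% → €0.84
Bag of rice (5 lb) €6.54: unprepared food → 0% → €0.00
Rotisserie chicken €8.17: ready-to-eat food → 5.5% → €0.45
Breakfast burrito €8.14: ready-to-eat food → 5.5% → €0.45
Total tax = €0.53 + €1.33 + €0.36 + €0.28 + €0.84 + €0.45 + €0.45 = €4.24

€4.24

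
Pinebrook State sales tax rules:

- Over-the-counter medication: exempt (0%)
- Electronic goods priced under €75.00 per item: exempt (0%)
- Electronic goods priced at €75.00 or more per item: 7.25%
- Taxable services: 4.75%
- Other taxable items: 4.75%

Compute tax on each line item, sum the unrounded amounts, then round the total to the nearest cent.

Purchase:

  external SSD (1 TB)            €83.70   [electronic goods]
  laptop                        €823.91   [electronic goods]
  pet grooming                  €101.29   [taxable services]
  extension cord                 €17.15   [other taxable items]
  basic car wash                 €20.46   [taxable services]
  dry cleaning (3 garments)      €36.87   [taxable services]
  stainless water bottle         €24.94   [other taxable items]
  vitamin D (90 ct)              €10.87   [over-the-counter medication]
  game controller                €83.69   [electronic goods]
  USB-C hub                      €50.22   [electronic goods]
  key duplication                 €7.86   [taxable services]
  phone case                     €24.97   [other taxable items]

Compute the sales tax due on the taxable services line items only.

Pet grooming €101.29: taxable services → 4.75% → €4.811275
Basic car wash €20.46: taxable services → 4.75% → €0.97185
Dry cleaning (3 garments) €36.87: taxable services → 4.75% → €1.751325
Key duplication €7.86: taxable services → 4.75% → €0.37335
Tax on taxable services: unrounded sum = €7.9078 → €7.91

€7.91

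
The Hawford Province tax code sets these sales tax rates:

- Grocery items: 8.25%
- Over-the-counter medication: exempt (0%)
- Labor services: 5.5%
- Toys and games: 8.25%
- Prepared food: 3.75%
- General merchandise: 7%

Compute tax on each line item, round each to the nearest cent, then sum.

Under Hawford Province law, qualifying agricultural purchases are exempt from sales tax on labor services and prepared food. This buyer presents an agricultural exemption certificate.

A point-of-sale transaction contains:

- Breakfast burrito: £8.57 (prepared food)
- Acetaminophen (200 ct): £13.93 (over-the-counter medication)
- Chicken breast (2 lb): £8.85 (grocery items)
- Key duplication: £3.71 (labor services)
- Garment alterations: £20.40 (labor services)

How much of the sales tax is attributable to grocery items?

Chicken breast (2 lb) £8.85: grocery items → 8.25% → £0.73
Tax on grocery items = £0.73

£0.73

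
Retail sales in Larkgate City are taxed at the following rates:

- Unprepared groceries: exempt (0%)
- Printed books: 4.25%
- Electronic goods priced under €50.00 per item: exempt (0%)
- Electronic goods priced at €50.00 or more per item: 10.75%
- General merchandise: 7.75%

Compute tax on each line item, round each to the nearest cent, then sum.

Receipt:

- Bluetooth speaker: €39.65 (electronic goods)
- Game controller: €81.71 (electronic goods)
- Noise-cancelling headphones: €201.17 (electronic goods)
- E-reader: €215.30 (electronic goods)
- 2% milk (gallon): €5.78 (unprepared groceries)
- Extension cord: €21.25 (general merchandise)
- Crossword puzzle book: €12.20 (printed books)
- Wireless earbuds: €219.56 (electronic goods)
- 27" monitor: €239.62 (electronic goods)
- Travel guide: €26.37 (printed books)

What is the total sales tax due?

€106.20

Bluetooth speaker €39.65: electronic goods, under €50.00 → 0% → €0.00
Game controller €81.71: electronic goods, €50.00 or more → 10.75% → €8.78
Noise-cancelling headphones €201.17: electronic goods, €50.00 or more → 10.75% → €21.63
E-reader €215.30: electronic goods, €50.00 or more → 10.75% → €23.14
2% milk (gallon) €5.78: unprepared groceries → 0% → €0.00
Extension cord €21.25: general merchandise → 7.75% → €1.65
Crossword puzzle book €12.20: printed books → 4.25% → €0.52
Wireless earbuds €219.56: electronic goods, €50.00 or more → 10.75% → €23.60
27" monitor €239.62: electronic goods, €50.00 or more → 10.75% → €25.76
Travel guide €26.37: printed books → 4.25% → €1.12
Total tax = €8.78 + €21.63 + €23.14 + €1.65 + €0.52 + €23.60 + €25.76 + €1.12 = €106.20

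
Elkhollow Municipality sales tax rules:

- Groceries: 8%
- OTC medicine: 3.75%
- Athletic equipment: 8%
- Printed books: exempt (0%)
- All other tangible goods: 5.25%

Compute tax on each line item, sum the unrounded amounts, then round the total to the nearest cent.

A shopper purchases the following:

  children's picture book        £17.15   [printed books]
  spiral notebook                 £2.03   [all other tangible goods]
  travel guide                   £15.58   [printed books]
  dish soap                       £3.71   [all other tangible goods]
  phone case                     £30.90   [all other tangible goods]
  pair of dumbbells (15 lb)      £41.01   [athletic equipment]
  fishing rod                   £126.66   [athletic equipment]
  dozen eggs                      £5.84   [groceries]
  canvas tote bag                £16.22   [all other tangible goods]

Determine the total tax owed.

Children's picture book £17.15: printed books → 0% → £0.00
Spiral notebook £2.03: all other tangible goods → 5.25% → £0.106575
Travel guide £15.58: printed books → 0% → £0.00
Dish soap £3.71: all other tangible goods → 5.25% → £0.194775
Phone case £30.90: all other tangible goods → 5.25% → £1.62225
Pair of dumbbells (15 lb) £41.01: athletic equipment → 8% → £3.2808
Fishing rod £126.66: athletic equipment → 8% → £10.1328
Dozen eggs £5.84: groceries → 8% → £0.4672
Canvas tote bag £16.22: all other tangible goods → 5.25% → £0.85155
Unrounded tax sum = £16.65595 → £16.66

£16.66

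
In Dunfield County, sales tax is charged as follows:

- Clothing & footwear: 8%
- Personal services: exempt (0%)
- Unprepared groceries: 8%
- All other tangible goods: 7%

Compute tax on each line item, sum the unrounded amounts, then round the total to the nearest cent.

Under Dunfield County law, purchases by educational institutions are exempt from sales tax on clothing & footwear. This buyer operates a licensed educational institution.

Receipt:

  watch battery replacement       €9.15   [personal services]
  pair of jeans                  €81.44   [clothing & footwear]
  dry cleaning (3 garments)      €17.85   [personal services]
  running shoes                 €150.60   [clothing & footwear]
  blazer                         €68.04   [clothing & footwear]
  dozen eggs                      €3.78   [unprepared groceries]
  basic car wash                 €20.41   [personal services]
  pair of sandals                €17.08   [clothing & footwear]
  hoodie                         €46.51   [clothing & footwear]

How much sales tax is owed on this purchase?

€0.30

Watch battery replacement €9.15: personal services → 0% → €0.00
Pair of jeans €81.44: clothing & footwear, buyer-exempt → 0% → €0.00
Dry cleaning (3 garments) €17.85: personal services → 0% → €0.00
Running shoes €150.60: clothing & footwear, buyer-exempt → 0% → €0.00
Blazer €68.04: clothing & footwear, buyer-exempt → 0% → €0.00
Dozen eggs €3.78: unprepared groceries → 8% → €0.3024
Basic car wash €20.41: personal services → 0% → €0.00
Pair of sandals €17.08: clothing & footwear, buyer-exempt → 0% → €0.00
Hoodie €46.51: clothing & footwear, buyer-exempt → 0% → €0.00
Unrounded tax sum = €0.3024 → €0.30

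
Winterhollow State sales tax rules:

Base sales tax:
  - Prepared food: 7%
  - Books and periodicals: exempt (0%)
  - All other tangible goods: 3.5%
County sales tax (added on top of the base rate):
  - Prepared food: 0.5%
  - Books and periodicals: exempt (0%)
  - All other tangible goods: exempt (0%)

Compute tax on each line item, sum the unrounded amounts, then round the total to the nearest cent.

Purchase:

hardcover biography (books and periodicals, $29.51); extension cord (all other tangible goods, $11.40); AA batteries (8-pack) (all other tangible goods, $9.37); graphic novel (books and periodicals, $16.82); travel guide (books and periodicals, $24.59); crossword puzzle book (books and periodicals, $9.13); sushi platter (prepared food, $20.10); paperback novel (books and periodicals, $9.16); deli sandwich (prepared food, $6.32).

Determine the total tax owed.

$2.71

Hardcover biography $29.51: books and periodicals → 0% + 0% county = 0% → $0.00
Extension cord $11.40: all other tangible goods → 3.5% + 0% county = 3.5% → $0.399
AA batteries (8-pack) $9.37: all other tangible goods → 3.5% + 0% county = 3.5% → $0.32795
Graphic novel $16.82: books and periodicals → 0% + 0% county = 0% → $0.00
Travel guide $24.59: books and periodicals → 0% + 0% county = 0% → $0.00
Crossword puzzle book $9.13: books and periodicals → 0% + 0% county = 0% → $0.00
Sushi platter $20.10: prepared food → 7% + 0.5% county = 7.5% → $1.5075
Paperback novel $9.16: books and periodicals → 0% + 0% county = 0% → $0.00
Deli sandwich $6.32: prepared food → 7% + 0.5% county = 7.5% → $0.474
Unrounded tax sum = $2.70845 → $2.71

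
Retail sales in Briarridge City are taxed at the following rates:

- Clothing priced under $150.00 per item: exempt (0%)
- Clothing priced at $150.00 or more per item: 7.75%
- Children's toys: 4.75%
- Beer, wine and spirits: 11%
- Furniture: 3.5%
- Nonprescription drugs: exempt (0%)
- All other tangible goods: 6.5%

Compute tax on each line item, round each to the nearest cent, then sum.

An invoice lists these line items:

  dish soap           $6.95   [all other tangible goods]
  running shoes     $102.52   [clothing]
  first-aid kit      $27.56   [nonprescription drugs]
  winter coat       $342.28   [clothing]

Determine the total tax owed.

Dish soap $6.95: all other tangible goods → 6.5% → $0.45
Running shoes $102.52: clothing, under $150.00 → 0% → $0.00
First-aid kit $27.56: nonprescription drugs → 0% → $0.00
Winter coat $342.28: clothing, $150.00 or more → 7.75% → $26.53
Total tax = $0.45 + $26.53 = $26.98

$26.98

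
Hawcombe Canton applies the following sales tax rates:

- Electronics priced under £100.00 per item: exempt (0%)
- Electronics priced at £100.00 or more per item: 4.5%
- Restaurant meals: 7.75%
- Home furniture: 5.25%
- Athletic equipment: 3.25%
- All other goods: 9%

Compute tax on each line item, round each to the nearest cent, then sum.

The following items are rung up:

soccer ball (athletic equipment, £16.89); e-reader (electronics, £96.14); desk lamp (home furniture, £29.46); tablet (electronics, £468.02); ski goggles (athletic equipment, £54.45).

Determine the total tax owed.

Soccer ball £16.89: athletic equipment → 3.25% → £0.55
E-reader £96.14: electronics, under £100.00 → 0% → £0.00
Desk lamp £29.46: home furniture → 5.25% → £1.55
Tablet £468.02: electronics, £100.00 or more → 4.5% → £21.06
Ski goggles £54.45: athletic equipment → 3.25% → £1.77
Total tax = £0.55 + £1.55 + £21.06 + £1.77 = £24.93

£24.93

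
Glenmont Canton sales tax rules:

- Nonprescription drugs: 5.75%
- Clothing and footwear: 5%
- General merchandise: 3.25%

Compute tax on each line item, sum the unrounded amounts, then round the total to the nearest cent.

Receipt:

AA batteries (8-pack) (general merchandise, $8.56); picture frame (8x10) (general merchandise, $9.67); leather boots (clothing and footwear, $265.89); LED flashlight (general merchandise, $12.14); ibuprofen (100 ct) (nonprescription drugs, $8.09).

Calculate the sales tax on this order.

AA batteries (8-pack) $8.56: general merchandise → 3.25% → $0.2782
Picture frame (8x10) $9.67: general merchandise → 3.25% → $0.314275
Leather boots $265.89: clothing and footwear → 5% → $13.2945
LED flashlight $12.14: general merchandise → 3.25% → $0.39455
Ibuprofen (100 ct) $8.09: nonprescription drugs → 5.75% → $0.465175
Unrounded tax sum = $14.7467 → $14.75

$14.75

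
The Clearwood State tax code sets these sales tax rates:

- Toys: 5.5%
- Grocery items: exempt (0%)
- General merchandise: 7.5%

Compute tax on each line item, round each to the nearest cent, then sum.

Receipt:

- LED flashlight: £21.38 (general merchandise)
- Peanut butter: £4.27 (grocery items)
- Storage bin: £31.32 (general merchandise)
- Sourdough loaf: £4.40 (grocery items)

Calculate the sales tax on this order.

£3.95

LED flashlight £21.38: general merchandise → 7.5% → £1.60
Peanut butter £4.27: grocery items → 0% → £0.00
Storage bin £31.32: general merchandise → 7.5% → £2.35
Sourdough loaf £4.40: grocery items → 0% → £0.00
Total tax = £1.60 + £2.35 = £3.95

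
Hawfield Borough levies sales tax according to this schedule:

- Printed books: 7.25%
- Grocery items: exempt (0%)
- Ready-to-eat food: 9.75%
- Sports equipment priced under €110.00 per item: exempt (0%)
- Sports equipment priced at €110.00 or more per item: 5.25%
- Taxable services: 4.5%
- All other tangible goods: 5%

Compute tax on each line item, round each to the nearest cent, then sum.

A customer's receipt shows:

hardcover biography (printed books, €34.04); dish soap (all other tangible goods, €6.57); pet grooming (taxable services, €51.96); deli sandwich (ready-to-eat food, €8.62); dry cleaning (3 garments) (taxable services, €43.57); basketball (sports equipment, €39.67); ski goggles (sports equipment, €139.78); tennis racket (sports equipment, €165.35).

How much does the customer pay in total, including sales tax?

€513.52

Hardcover biography €34.04: printed books → 7.25% → €2.47
Dish soap €6.57: all other tangible goods → 5% → €0.33
Pet grooming €51.96: taxable services → 4.5% → €2.34
Deli sandwich €8.62: ready-to-eat food → 9.75% → €0.84
Dry cleaning (3 garments) €43.57: taxable services → 4.5% → €1.96
Basketball €39.67: sports equipment, under €110.00 → 0% → €0.00
Ski goggles €139.78: sports equipment, €110.00 or more → 5.25% → €7.34
Tennis racket €165.35: sports equipment, €110.00 or more → 5.25% → €8.68
Subtotal = €489.56; tax = €23.96; total due = €513.52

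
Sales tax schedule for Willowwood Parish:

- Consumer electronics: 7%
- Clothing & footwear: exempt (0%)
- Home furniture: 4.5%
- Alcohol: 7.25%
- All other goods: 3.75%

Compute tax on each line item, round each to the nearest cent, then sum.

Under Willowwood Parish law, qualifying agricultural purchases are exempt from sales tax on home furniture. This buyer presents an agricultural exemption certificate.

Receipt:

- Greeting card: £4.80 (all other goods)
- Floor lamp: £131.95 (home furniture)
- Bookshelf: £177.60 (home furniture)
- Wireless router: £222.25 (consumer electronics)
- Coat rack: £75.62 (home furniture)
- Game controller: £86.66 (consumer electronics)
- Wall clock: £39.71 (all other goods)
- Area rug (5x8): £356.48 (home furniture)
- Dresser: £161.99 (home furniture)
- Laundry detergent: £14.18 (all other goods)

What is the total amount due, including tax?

£1295.07

Greeting card £4.80: all other goods → 3.75% → £0.18
Floor lamp £131.95: home furniture, buyer-exempt → 0% → £0.00
Bookshelf £177.60: home furniture, buyer-exempt → 0% → £0.00
Wireless router £222.25: consumer electronics → 7% → £15.56
Coat rack £75.62: home furniture, buyer-exempt → 0% → £0.00
Game controller £86.66: consumer electronics → 7% → £6.07
Wall clock £39.71: all other goods → 3.75% → £1.49
Area rug (5x8) £356.48: home furniture, buyer-exempt → 0% → £0.00
Dresser £161.99: home furniture, buyer-exempt → 0% → £0.00
Laundry detergent £14.18: all other goods → 3.75% → £0.53
Subtotal = £1271.24; tax = £23.83; total due = £1295.07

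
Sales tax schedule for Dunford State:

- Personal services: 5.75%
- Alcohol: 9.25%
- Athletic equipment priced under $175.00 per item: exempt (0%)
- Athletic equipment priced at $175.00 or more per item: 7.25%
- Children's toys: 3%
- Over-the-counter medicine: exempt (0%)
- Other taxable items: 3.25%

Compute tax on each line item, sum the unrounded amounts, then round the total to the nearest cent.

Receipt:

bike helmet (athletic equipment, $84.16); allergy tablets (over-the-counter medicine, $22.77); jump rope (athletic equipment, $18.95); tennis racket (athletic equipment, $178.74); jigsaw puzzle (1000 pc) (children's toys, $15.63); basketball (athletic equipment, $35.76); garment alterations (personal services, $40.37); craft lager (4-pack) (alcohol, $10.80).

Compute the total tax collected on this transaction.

$16.75

Bike helmet $84.16: athletic equipment, under $175.00 → 0% → $0.00
Allergy tablets $22.77: over-the-counter medicine → 0% → $0.00
Jump rope $18.95: athletic equipment, under $175.00 → 0% → $0.00
Tennis racket $178.74: athletic equipment, $175.00 or more → 7.25% → $12.95865
Jigsaw puzzle (1000 pc) $15.63: children's toys → 3% → $0.4689
Basketball $35.76: athletic equipment, under $175.00 → 0% → $0.00
Garment alterations $40.37: personal services → 5.75% → $2.321275
Craft lager (4-pack) $10.80: alcohol → 9.25% → $0.999
Unrounded tax sum = $16.747825 → $16.75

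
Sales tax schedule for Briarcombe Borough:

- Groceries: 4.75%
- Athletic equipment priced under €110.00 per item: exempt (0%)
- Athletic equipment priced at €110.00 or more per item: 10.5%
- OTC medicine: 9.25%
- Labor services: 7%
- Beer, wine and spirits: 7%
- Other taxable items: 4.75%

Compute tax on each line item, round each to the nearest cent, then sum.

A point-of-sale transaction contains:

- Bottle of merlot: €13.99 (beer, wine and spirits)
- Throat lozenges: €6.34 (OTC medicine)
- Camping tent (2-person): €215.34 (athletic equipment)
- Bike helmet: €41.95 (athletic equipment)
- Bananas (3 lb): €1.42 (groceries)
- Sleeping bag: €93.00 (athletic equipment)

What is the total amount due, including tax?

€396.29

Bottle of merlot €13.99: beer, wine and spirits → 7% → €0.98
Throat lozenges €6.34: OTC medicine → 9.25% → €0.59
Camping tent (2-person) €215.34: athletic equipment, €110.00 or more → 10.5% → €22.61
Bike helmet €41.95: athletic equipment, under €110.00 → 0% → €0.00
Bananas (3 lb) €1.42: groceries → 4.75% → €0.07
Sleeping bag €93.00: athletic equipment, under €110.00 → 0% → €0.00
Subtotal = €372.04; tax = €24.25; total due = €396.29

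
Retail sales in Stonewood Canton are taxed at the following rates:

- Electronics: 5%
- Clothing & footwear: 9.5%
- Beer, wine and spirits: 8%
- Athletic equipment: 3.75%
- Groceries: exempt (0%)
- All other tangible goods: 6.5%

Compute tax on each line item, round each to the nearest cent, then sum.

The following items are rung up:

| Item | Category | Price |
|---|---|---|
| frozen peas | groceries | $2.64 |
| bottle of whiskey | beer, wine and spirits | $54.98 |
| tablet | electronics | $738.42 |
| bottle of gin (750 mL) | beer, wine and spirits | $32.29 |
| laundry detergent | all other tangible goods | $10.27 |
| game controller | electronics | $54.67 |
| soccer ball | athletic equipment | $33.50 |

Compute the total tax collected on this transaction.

$48.56

Frozen peas $2.64: groceries → 0% → $0.00
Bottle of whiskey $54.98: beer, wine and spirits → 8% → $4.40
Tablet $738.42: electronics → 5% → $36.92
Bottle of gin (750 mL) $32.29: beer, wine and spirits → 8% → $2.58
Laundry detergent $10.27: all other tangible goods → 6.5% → $0.67
Game controller $54.67: electronics → 5% → $2.73
Soccer ball $33.50: athletic equipment → 3.75% → $1.26
Total tax = $4.40 + $36.92 + $2.58 + $0.67 + $2.73 + $1.26 = $48.56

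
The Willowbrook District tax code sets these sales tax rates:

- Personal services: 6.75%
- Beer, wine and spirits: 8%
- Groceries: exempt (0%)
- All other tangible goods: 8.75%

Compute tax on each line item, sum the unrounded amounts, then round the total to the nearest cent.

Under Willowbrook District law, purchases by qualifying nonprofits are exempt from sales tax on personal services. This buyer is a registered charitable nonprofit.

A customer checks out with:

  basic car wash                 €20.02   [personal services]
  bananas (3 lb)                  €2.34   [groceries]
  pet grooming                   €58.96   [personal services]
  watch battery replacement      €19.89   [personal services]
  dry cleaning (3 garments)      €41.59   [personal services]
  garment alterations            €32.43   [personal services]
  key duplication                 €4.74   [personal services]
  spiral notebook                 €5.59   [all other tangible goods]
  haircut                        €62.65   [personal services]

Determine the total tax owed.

Basic car wash €20.02: personal services, buyer-exempt → 0% → €0.00
Bananas (3 lb) €2.34: groceries → 0% → €0.00
Pet grooming €58.96: personal services, buyer-exempt → 0% → €0.00
Watch battery replacement €19.89: personal services, buyer-exempt → 0% → €0.00
Dry cleaning (3 garments) €41.59: personal services, buyer-exempt → 0% → €0.00
Garment alterations €32.43: personal services, buyer-exempt → 0% → €0.00
Key duplication €4.74: personal services, buyer-exempt → 0% → €0.00
Spiral notebook €5.59: all other tangible goods → 8.75% → €0.489125
Haircut €62.65: personal services, buyer-exempt → 0% → €0.00
Unrounded tax sum = €0.489125 → €0.49

€0.49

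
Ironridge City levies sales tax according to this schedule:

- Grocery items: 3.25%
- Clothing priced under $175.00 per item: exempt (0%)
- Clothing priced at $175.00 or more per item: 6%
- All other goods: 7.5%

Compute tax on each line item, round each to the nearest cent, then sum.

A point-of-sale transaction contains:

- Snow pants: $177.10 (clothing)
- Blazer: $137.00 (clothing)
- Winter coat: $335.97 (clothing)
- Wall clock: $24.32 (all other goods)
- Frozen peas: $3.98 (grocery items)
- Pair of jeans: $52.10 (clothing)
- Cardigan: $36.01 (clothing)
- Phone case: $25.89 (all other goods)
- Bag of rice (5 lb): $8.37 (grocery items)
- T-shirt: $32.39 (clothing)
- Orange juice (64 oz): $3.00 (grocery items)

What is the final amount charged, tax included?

$871.18

Snow pants $177.10: clothing, $175.00 or more → 6% → $10.63
Blazer $137.00: clothing, under $175.00 → 0% → $0.00
Winter coat $335.97: clothing, $175.00 or more → 6% → $20.16
Wall clock $24.32: all other goods → 7.5% → $1.82
Frozen peas $3.98: grocery items → 3.25% → $0.13
Pair of jeans $52.10: clothing, under $175.00 → 0% → $0.00
Cardigan $36.01: clothing, under $175.00 → 0% → $0.00
Phone case $25.89: all other goods → 7.5% → $1.94
Bag of rice (5 lb) $8.37: grocery items → 3.25% → $0.27
T-shirt $32.39: clothing, under $175.00 → 0% → $0.00
Orange juice (64 oz) $3.00: grocery items → 3.25% → $0.10
Subtotal = $836.13; tax = $35.05; total due = $871.18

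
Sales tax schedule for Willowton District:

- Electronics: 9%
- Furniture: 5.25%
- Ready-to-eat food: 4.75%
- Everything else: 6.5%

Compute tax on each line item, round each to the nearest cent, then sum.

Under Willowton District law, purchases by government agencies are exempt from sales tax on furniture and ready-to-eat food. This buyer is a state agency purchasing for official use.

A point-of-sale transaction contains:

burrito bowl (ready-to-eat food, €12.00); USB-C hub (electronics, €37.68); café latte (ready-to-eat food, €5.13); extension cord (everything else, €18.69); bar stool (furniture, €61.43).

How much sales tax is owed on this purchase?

Burrito bowl €12.00: ready-to-eat food, buyer-exempt → 0% → €0.00
USB-C hub €37.68: electronics → 9% → €3.39
Café latte €5.13: ready-to-eat food, buyer-exempt → 0% → €0.00
Extension cord €18.69: everything else → 6.5% → €1.21
Bar stool €61.43: furniture, buyer-exempt → 0% → €0.00
Total tax = €3.39 + €1.21 = €4.60

€4.60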